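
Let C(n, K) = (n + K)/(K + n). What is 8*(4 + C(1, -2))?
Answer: 40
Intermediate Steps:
C(n, K) = 1 (C(n, K) = (K + n)/(K + n) = 1)
8*(4 + C(1, -2)) = 8*(4 + 1) = 8*5 = 40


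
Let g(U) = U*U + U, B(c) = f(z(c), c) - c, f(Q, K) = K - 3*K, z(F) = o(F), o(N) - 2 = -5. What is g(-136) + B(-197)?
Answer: 18951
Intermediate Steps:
o(N) = -3 (o(N) = 2 - 5 = -3)
z(F) = -3
f(Q, K) = -2*K
B(c) = -3*c (B(c) = -2*c - c = -3*c)
g(U) = U + U**2 (g(U) = U**2 + U = U + U**2)
g(-136) + B(-197) = -136*(1 - 136) - 3*(-197) = -136*(-135) + 591 = 18360 + 591 = 18951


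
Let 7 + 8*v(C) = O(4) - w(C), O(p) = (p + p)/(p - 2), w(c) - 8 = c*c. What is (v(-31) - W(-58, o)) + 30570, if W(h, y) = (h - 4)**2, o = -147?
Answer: 53209/2 ≈ 26605.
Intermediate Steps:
w(c) = 8 + c**2 (w(c) = 8 + c*c = 8 + c**2)
O(p) = 2*p/(-2 + p) (O(p) = (2*p)/(-2 + p) = 2*p/(-2 + p))
v(C) = -11/8 - C**2/8 (v(C) = -7/8 + (2*4/(-2 + 4) - (8 + C**2))/8 = -7/8 + (2*4/2 + (-8 - C**2))/8 = -7/8 + (2*4*(1/2) + (-8 - C**2))/8 = -7/8 + (4 + (-8 - C**2))/8 = -7/8 + (-4 - C**2)/8 = -7/8 + (-1/2 - C**2/8) = -11/8 - C**2/8)
W(h, y) = (-4 + h)**2
(v(-31) - W(-58, o)) + 30570 = ((-11/8 - 1/8*(-31)**2) - (-4 - 58)**2) + 30570 = ((-11/8 - 1/8*961) - 1*(-62)**2) + 30570 = ((-11/8 - 961/8) - 1*3844) + 30570 = (-243/2 - 3844) + 30570 = -7931/2 + 30570 = 53209/2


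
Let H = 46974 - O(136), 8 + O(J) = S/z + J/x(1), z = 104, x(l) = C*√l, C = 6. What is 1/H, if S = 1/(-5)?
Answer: 1560/73256563 ≈ 2.1295e-5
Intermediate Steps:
x(l) = 6*√l
S = -⅕ ≈ -0.20000
O(J) = -4161/520 + J/6 (O(J) = -8 + (-⅕/104 + J/((6*√1))) = -8 + (-⅕*1/104 + J/((6*1))) = -8 + (-1/520 + J/6) = -4161/520 + J/6)
H = 73256563/1560 (H = 46974 - (-4161/520 + (⅙)*136) = 46974 - (-4161/520 + 68/3) = 46974 - 1*22877/1560 = 46974 - 22877/1560 = 73256563/1560 ≈ 46959.)
1/H = 1/(73256563/1560) = 1560/73256563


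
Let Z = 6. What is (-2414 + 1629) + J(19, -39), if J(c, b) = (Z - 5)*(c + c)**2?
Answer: 659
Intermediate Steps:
J(c, b) = 4*c**2 (J(c, b) = (6 - 5)*(c + c)**2 = 1*(2*c)**2 = 1*(4*c**2) = 4*c**2)
(-2414 + 1629) + J(19, -39) = (-2414 + 1629) + 4*19**2 = -785 + 4*361 = -785 + 1444 = 659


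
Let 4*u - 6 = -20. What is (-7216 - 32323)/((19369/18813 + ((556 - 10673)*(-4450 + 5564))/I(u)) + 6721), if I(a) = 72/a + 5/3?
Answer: -295307341179/4502811476848 ≈ -0.065583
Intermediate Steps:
u = -7/2 (u = 3/2 + (¼)*(-20) = 3/2 - 5 = -7/2 ≈ -3.5000)
I(a) = 5/3 + 72/a (I(a) = 72/a + 5*(⅓) = 72/a + 5/3 = 5/3 + 72/a)
(-7216 - 32323)/((19369/18813 + ((556 - 10673)*(-4450 + 5564))/I(u)) + 6721) = (-7216 - 32323)/((19369/18813 + ((556 - 10673)*(-4450 + 5564))/(5/3 + 72/(-7/2))) + 6721) = -39539/((19369*(1/18813) + (-10117*1114)/(5/3 + 72*(-2/7))) + 6721) = -39539/((19369/18813 - 11270338/(5/3 - 144/7)) + 6721) = -39539/((19369/18813 - 11270338/(-397/21)) + 6721) = -39539/((19369/18813 - 11270338*(-21/397)) + 6721) = -39539/((19369/18813 + 236677098/397) + 6721) = -39539/(4452613934167/7468761 + 6721) = -39539/4502811476848/7468761 = -39539*7468761/4502811476848 = -295307341179/4502811476848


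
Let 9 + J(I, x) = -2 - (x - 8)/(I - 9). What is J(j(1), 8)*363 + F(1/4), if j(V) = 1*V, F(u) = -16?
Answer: -4009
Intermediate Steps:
j(V) = V
J(I, x) = -11 - (-8 + x)/(-9 + I) (J(I, x) = -9 + (-2 - (x - 8)/(I - 9)) = -9 + (-2 - (-8 + x)/(-9 + I)) = -11 - (-8 + x)/(-9 + I))
J(j(1), 8)*363 + F(1/4) = ((107 - 1*8 - 11*1)/(-9 + 1))*363 - 16 = ((107 - 8 - 11)/(-8))*363 - 16 = -⅛*88*363 - 16 = -11*363 - 16 = -3993 - 16 = -4009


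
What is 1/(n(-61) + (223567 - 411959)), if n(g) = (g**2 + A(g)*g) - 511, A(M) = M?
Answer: -1/181461 ≈ -5.5108e-6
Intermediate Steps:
n(g) = -511 + 2*g**2 (n(g) = (g**2 + g*g) - 511 = (g**2 + g**2) - 511 = 2*g**2 - 511 = -511 + 2*g**2)
1/(n(-61) + (223567 - 411959)) = 1/((-511 + 2*(-61)**2) + (223567 - 411959)) = 1/((-511 + 2*3721) - 188392) = 1/((-511 + 7442) - 188392) = 1/(6931 - 188392) = 1/(-181461) = -1/181461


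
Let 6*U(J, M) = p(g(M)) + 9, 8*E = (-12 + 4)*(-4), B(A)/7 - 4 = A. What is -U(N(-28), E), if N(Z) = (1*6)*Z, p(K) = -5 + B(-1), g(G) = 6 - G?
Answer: -25/6 ≈ -4.1667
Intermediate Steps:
B(A) = 28 + 7*A
p(K) = 16 (p(K) = -5 + (28 + 7*(-1)) = -5 + (28 - 7) = -5 + 21 = 16)
N(Z) = 6*Z
E = 4 (E = ((-12 + 4)*(-4))/8 = (-8*(-4))/8 = (1/8)*32 = 4)
U(J, M) = 25/6 (U(J, M) = (16 + 9)/6 = (1/6)*25 = 25/6)
-U(N(-28), E) = -1*25/6 = -25/6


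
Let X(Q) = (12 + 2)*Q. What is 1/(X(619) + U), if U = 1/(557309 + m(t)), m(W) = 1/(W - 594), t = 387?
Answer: 115362962/999735428899 ≈ 0.00011539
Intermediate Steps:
m(W) = 1/(-594 + W)
X(Q) = 14*Q
U = 207/115362962 (U = 1/(557309 + 1/(-594 + 387)) = 1/(557309 + 1/(-207)) = 1/(557309 - 1/207) = 1/(115362962/207) = 207/115362962 ≈ 1.7943e-6)
1/(X(619) + U) = 1/(14*619 + 207/115362962) = 1/(8666 + 207/115362962) = 1/(999735428899/115362962) = 115362962/999735428899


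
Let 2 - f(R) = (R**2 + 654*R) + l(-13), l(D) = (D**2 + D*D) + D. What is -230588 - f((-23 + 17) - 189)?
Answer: -319770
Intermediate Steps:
l(D) = D + 2*D**2 (l(D) = (D**2 + D**2) + D = 2*D**2 + D = D + 2*D**2)
f(R) = -323 - R**2 - 654*R (f(R) = 2 - ((R**2 + 654*R) - 13*(1 + 2*(-13))) = 2 - ((R**2 + 654*R) - 13*(1 - 26)) = 2 - ((R**2 + 654*R) - 13*(-25)) = 2 - ((R**2 + 654*R) + 325) = 2 - (325 + R**2 + 654*R) = 2 + (-325 - R**2 - 654*R) = -323 - R**2 - 654*R)
-230588 - f((-23 + 17) - 189) = -230588 - (-323 - ((-23 + 17) - 189)**2 - 654*((-23 + 17) - 189)) = -230588 - (-323 - (-6 - 189)**2 - 654*(-6 - 189)) = -230588 - (-323 - 1*(-195)**2 - 654*(-195)) = -230588 - (-323 - 1*38025 + 127530) = -230588 - (-323 - 38025 + 127530) = -230588 - 1*89182 = -230588 - 89182 = -319770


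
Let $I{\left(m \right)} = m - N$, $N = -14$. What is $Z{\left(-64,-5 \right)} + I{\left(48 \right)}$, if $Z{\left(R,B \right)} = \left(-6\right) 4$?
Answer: $38$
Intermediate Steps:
$I{\left(m \right)} = 14 + m$ ($I{\left(m \right)} = m - -14 = m + 14 = 14 + m$)
$Z{\left(R,B \right)} = -24$
$Z{\left(-64,-5 \right)} + I{\left(48 \right)} = -24 + \left(14 + 48\right) = -24 + 62 = 38$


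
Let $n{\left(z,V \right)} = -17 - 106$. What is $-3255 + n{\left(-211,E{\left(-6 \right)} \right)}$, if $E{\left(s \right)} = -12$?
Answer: $-3378$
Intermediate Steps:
$n{\left(z,V \right)} = -123$
$-3255 + n{\left(-211,E{\left(-6 \right)} \right)} = -3255 - 123 = -3378$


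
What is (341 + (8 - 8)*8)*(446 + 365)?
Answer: 276551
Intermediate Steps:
(341 + (8 - 8)*8)*(446 + 365) = (341 + 0*8)*811 = (341 + 0)*811 = 341*811 = 276551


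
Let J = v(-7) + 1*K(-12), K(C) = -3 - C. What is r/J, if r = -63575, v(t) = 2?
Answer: -63575/11 ≈ -5779.5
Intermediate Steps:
J = 11 (J = 2 + 1*(-3 - 1*(-12)) = 2 + 1*(-3 + 12) = 2 + 1*9 = 2 + 9 = 11)
r/J = -63575/11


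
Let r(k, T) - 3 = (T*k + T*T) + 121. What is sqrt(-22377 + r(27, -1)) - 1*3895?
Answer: -3895 + I*sqrt(22279) ≈ -3895.0 + 149.26*I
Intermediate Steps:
r(k, T) = 124 + T**2 + T*k (r(k, T) = 3 + ((T*k + T*T) + 121) = 3 + ((T*k + T**2) + 121) = 3 + ((T**2 + T*k) + 121) = 3 + (121 + T**2 + T*k) = 124 + T**2 + T*k)
sqrt(-22377 + r(27, -1)) - 1*3895 = sqrt(-22377 + (124 + (-1)**2 - 1*27)) - 1*3895 = sqrt(-22377 + (124 + 1 - 27)) - 3895 = sqrt(-22377 + 98) - 3895 = sqrt(-22279) - 3895 = I*sqrt(22279) - 3895 = -3895 + I*sqrt(22279)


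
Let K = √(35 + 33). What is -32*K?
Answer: -64*√17 ≈ -263.88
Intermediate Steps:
K = 2*√17 (K = √68 = 2*√17 ≈ 8.2462)
-32*K = -64*√17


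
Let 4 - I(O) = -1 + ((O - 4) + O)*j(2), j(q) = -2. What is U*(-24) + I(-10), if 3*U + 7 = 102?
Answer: -803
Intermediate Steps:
I(O) = -3 + 4*O (I(O) = 4 - (-1 + ((O - 4) + O)*(-2)) = 4 - (-1 + ((-4 + O) + O)*(-2)) = 4 - (-1 + (-4 + 2*O)*(-2)) = 4 - (-1 + (8 - 4*O)) = 4 - (7 - 4*O) = 4 + (-7 + 4*O) = -3 + 4*O)
U = 95/3 (U = -7/3 + (1/3)*102 = -7/3 + 34 = 95/3 ≈ 31.667)
U*(-24) + I(-10) = (95/3)*(-24) + (-3 + 4*(-10)) = -760 + (-3 - 40) = -760 - 43 = -803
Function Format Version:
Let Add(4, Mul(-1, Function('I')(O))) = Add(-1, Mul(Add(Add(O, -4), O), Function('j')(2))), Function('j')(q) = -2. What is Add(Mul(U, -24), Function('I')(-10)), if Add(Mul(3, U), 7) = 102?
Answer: -803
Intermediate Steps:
Function('I')(O) = Add(-3, Mul(4, O)) (Function('I')(O) = Add(4, Mul(-1, Add(-1, Mul(Add(Add(O, -4), O), -2)))) = Add(4, Mul(-1, Add(-1, Mul(Add(Add(-4, O), O), -2)))) = Add(4, Mul(-1, Add(-1, Mul(Add(-4, Mul(2, O)), -2)))) = Add(4, Mul(-1, Add(-1, Add(8, Mul(-4, O))))) = Add(4, Mul(-1, Add(7, Mul(-4, O)))) = Add(4, Add(-7, Mul(4, O))) = Add(-3, Mul(4, O)))
U = Rational(95, 3) (U = Add(Rational(-7, 3), Mul(Rational(1, 3), 102)) = Add(Rational(-7, 3), 34) = Rational(95, 3) ≈ 31.667)
Add(Mul(U, -24), Function('I')(-10)) = Add(Mul(Rational(95, 3), -24), Add(-3, Mul(4, -10))) = Add(-760, Add(-3, -40)) = Add(-760, -43) = -803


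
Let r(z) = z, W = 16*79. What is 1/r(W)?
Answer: 1/1264 ≈ 0.00079114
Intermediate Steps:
W = 1264
1/r(W) = 1/1264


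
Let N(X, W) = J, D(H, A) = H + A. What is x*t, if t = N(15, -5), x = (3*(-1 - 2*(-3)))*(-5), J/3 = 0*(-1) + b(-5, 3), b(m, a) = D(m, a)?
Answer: 450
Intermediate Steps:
D(H, A) = A + H
b(m, a) = a + m
J = -6 (J = 3*(0*(-1) + (3 - 5)) = 3*(0 - 2) = 3*(-2) = -6)
N(X, W) = -6
x = -75 (x = (3*(-1 + 6))*(-5) = (3*5)*(-5) = 15*(-5) = -75)
t = -6
x*t = -75*(-6) = 450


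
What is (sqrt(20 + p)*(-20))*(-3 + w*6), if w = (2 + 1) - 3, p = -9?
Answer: 60*sqrt(11) ≈ 199.00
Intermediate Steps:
w = 0 (w = 3 - 3 = 0)
(sqrt(20 + p)*(-20))*(-3 + w*6) = (sqrt(20 - 9)*(-20))*(-3 + 0*6) = (sqrt(11)*(-20))*(-3 + 0) = -20*sqrt(11)*(-3) = 60*sqrt(11)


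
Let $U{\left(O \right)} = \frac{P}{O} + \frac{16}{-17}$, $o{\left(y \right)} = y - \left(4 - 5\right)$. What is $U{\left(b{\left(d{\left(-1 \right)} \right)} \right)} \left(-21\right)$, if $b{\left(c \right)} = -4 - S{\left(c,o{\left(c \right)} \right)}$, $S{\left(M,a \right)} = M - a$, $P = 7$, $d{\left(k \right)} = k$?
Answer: $\frac{1169}{17} \approx 68.765$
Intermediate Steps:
$o{\left(y \right)} = 1 + y$ ($o{\left(y \right)} = y - -1 = y + 1 = 1 + y$)
$b{\left(c \right)} = -3$ ($b{\left(c \right)} = -4 - \left(c - \left(1 + c\right)\right) = -4 - -1 = -4 + 1 = -3$)
$U{\left(O \right)} = - \frac{16}{17} + \frac{7}{O}$ ($U{\left(O \right)} = \frac{7}{O} + \frac{16}{-17} = \frac{7}{O} + 16 \left(- \frac{1}{17}\right) = \frac{7}{O} - \frac{16}{17} = - \frac{16}{17} + \frac{7}{O}$)
$U{\left(b{\left(d{\left(-1 \right)} \right)} \right)} \left(-21\right) = \left(- \frac{16}{17} + \frac{7}{-3}\right) \left(-21\right) = \left(- \frac{16}{17} + 7 \left(- \frac{1}{3}\right)\right) \left(-21\right) = \left(- \frac{16}{17} - \frac{7}{3}\right) \left(-21\right) = \left(- \frac{167}{51}\right) \left(-21\right) = \frac{1169}{17}$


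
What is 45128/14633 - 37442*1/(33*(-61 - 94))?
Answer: 778718506/74847795 ≈ 10.404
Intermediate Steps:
45128/14633 - 37442*1/(33*(-61 - 94)) = 45128*(1/14633) - 37442/((-155*33)) = 45128/14633 - 37442/(-5115) = 45128/14633 - 37442*(-1/5115) = 45128/14633 + 37442/5115 = 778718506/74847795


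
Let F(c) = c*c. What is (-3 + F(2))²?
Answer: 1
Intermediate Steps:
F(c) = c²
(-3 + F(2))² = (-3 + 2²)² = (-3 + 4)² = 1² = 1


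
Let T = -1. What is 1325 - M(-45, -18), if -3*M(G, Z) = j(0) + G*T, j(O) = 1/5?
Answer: 20101/15 ≈ 1340.1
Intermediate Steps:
j(O) = ⅕
M(G, Z) = -1/15 + G/3 (M(G, Z) = -(⅕ + G*(-1))/3 = -(⅕ - G)/3 = -1/15 + G/3)
1325 - M(-45, -18) = 1325 - (-1/15 + (⅓)*(-45)) = 1325 - (-1/15 - 15) = 1325 - 1*(-226/15) = 1325 + 226/15 = 20101/15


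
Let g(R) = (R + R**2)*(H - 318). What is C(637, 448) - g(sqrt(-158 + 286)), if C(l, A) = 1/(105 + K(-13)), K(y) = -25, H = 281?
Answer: 378881/80 + 296*sqrt(2) ≈ 5154.6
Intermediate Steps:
C(l, A) = 1/80 (C(l, A) = 1/(105 - 25) = 1/80)
g(R) = -37*R - 37*R**2 (g(R) = (R + R**2)*(281 - 318) = (R + R**2)*(-37) = -37*R - 37*R**2)
C(637, 448) - g(sqrt(-158 + 286)) = 1/80 - 37*sqrt(-158 + 286)*(-1 - sqrt(-158 + 286)) = 1/80 - 37*sqrt(128)*(-1 - sqrt(128)) = 1/80 - 37*8*sqrt(2)*(-1 - 8*sqrt(2)) = 1/80 - 296*sqrt(2)*(-1 - 8*sqrt(2))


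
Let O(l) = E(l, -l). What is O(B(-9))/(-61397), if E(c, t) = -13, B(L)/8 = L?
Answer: 13/61397 ≈ 0.00021174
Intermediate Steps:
B(L) = 8*L
O(l) = -13
O(B(-9))/(-61397) = -13/(-61397) = -13*(-1/61397) = 13/61397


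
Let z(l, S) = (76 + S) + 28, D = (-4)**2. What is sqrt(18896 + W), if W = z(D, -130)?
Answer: sqrt(18870) ≈ 137.37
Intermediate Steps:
D = 16
z(l, S) = 104 + S
W = -26 (W = 104 - 130 = -26)
sqrt(18896 + W) = sqrt(18896 - 26) = sqrt(18870)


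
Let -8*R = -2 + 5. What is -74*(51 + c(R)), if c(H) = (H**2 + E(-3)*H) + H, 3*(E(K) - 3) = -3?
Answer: -118437/32 ≈ -3701.2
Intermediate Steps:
R = -3/8 (R = -(-2 + 5)/8 = -1/8*3 = -3/8 ≈ -0.37500)
E(K) = 2 (E(K) = 3 + (1/3)*(-3) = 3 - 1 = 2)
c(H) = H**2 + 3*H (c(H) = (H**2 + 2*H) + H = H**2 + 3*H)
-74*(51 + c(R)) = -74*(51 - 3*(3 - 3/8)/8) = -74*(51 - 3/8*21/8) = -74*(51 - 63/64) = -74*3201/64 = -118437/32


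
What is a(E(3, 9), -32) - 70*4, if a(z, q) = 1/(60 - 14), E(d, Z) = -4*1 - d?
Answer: -12879/46 ≈ -279.98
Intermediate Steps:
E(d, Z) = -4 - d
a(z, q) = 1/46
a(E(3, 9), -32) - 70*4 = 1/46 - 70*4 = 1/46 - 1*280 = 1/46 - 280 = -12879/46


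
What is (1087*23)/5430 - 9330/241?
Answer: -44636659/1308630 ≈ -34.109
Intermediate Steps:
(1087*23)/5430 - 9330/241 = 25001*(1/5430) - 9330*1/241 = 25001/5430 - 9330/241 = -44636659/1308630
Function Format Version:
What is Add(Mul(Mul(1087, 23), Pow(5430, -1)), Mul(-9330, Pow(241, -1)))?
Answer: Rational(-44636659, 1308630) ≈ -34.109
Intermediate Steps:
Add(Mul(Mul(1087, 23), Pow(5430, -1)), Mul(-9330, Pow(241, -1))) = Add(Mul(25001, Rational(1, 5430)), Mul(-9330, Rational(1, 241))) = Add(Rational(25001, 5430), Rational(-9330, 241)) = Rational(-44636659, 1308630)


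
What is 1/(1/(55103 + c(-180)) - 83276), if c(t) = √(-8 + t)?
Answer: (-2*√47 + 55103*I)/(-4588757427*I + 166552*√47) ≈ -1.2008e-5 + 1.7347e-18*I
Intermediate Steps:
1/(1/(55103 + c(-180)) - 83276) = 1/(1/(55103 + √(-8 - 180)) - 83276) = 1/(1/(55103 + √(-188)) - 83276) = 1/(1/(55103 + 2*I*√47) - 83276) = 1/(-83276 + 1/(55103 + 2*I*√47))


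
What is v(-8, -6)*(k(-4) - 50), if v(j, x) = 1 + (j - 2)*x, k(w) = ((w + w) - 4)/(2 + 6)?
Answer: -6283/2 ≈ -3141.5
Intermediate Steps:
k(w) = -½ + w/4 (k(w) = (2*w - 4)/8 = (-4 + 2*w)*(⅛) = -½ + w/4)
v(j, x) = 1 + x*(-2 + j) (v(j, x) = 1 + (-2 + j)*x = 1 + x*(-2 + j))
v(-8, -6)*(k(-4) - 50) = (1 - 2*(-6) - 8*(-6))*((-½ + (¼)*(-4)) - 50) = (1 + 12 + 48)*((-½ - 1) - 50) = 61*(-3/2 - 50) = 61*(-103/2) = -6283/2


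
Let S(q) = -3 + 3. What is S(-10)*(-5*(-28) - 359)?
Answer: 0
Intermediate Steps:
S(q) = 0
S(-10)*(-5*(-28) - 359) = 0*(-5*(-28) - 359) = 0*(140 - 359) = 0*(-219) = 0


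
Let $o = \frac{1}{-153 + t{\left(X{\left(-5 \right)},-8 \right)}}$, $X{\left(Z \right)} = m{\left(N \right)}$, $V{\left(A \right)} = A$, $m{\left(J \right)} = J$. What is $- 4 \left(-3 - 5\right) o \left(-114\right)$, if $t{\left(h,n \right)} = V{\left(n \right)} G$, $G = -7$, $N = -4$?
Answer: $\frac{3648}{97} \approx 37.608$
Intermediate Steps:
$X{\left(Z \right)} = -4$
$t{\left(h,n \right)} = - 7 n$ ($t{\left(h,n \right)} = n \left(-7\right) = - 7 n$)
$o = - \frac{1}{97}$ ($o = \frac{1}{-153 - -56} = \frac{1}{-153 + 56} = \frac{1}{-97} = - \frac{1}{97} \approx -0.010309$)
$- 4 \left(-3 - 5\right) o \left(-114\right) = - 4 \left(-3 - 5\right) \left(- \frac{1}{97}\right) \left(-114\right) = \left(-4\right) \left(-8\right) \left(- \frac{1}{97}\right) \left(-114\right) = 32 \left(- \frac{1}{97}\right) \left(-114\right) = \left(- \frac{32}{97}\right) \left(-114\right) = \frac{3648}{97}$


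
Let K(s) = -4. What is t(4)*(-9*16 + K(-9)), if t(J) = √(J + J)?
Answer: -296*√2 ≈ -418.61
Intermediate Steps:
t(J) = √2*√J (t(J) = √(2*J) = √2*√J)
t(4)*(-9*16 + K(-9)) = (√2*√4)*(-9*16 - 4) = (√2*2)*(-144 - 4) = (2*√2)*(-148) = -296*√2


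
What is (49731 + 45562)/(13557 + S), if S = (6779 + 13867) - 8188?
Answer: 8663/2365 ≈ 3.6630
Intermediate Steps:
S = 12458 (S = 20646 - 8188 = 12458)
(49731 + 45562)/(13557 + S) = (49731 + 45562)/(13557 + 12458) = 95293/26015 = 95293*(1/26015) = 8663/2365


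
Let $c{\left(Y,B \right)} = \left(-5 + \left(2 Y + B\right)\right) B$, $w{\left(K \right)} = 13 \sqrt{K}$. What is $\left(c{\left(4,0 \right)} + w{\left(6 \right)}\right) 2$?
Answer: $26 \sqrt{6} \approx 63.687$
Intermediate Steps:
$c{\left(Y,B \right)} = B \left(-5 + B + 2 Y\right)$ ($c{\left(Y,B \right)} = \left(-5 + \left(B + 2 Y\right)\right) B = \left(-5 + B + 2 Y\right) B = B \left(-5 + B + 2 Y\right)$)
$\left(c{\left(4,0 \right)} + w{\left(6 \right)}\right) 2 = \left(0 \left(-5 + 0 + 2 \cdot 4\right) + 13 \sqrt{6}\right) 2 = \left(0 \left(-5 + 0 + 8\right) + 13 \sqrt{6}\right) 2 = \left(0 \cdot 3 + 13 \sqrt{6}\right) 2 = \left(0 + 13 \sqrt{6}\right) 2 = 13 \sqrt{6} \cdot 2 = 26 \sqrt{6}$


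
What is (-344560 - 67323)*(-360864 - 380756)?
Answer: 305460670460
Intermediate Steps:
(-344560 - 67323)*(-360864 - 380756) = -411883*(-741620) = 305460670460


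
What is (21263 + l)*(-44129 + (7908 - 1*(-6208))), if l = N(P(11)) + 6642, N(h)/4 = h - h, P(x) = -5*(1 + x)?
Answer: -837512765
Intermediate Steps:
P(x) = -5 - 5*x
N(h) = 0 (N(h) = 4*(h - h) = 4*0 = 0)
l = 6642 (l = 0 + 6642 = 6642)
(21263 + l)*(-44129 + (7908 - 1*(-6208))) = (21263 + 6642)*(-44129 + (7908 - 1*(-6208))) = 27905*(-44129 + (7908 + 6208)) = 27905*(-44129 + 14116) = 27905*(-30013) = -837512765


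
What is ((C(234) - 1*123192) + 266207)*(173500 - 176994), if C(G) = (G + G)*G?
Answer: -882329338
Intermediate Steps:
C(G) = 2*G**2 (C(G) = (2*G)*G = 2*G**2)
((C(234) - 1*123192) + 266207)*(173500 - 176994) = ((2*234**2 - 1*123192) + 266207)*(173500 - 176994) = ((2*54756 - 123192) + 266207)*(-3494) = ((109512 - 123192) + 266207)*(-3494) = (-13680 + 266207)*(-3494) = 252527*(-3494) = -882329338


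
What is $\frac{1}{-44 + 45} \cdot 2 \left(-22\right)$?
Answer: $-44$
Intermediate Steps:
$\frac{1}{-44 + 45} \cdot 2 \left(-22\right) = 1^{-1} \cdot 2 \left(-22\right) = 1 \cdot 2 \left(-22\right) = 2 \left(-22\right) = -44$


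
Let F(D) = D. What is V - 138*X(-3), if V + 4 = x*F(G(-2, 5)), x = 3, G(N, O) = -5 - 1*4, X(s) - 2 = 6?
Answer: -1135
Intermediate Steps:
X(s) = 8 (X(s) = 2 + 6 = 8)
G(N, O) = -9 (G(N, O) = -5 - 4 = -9)
V = -31 (V = -4 + 3*(-9) = -4 - 27 = -31)
V - 138*X(-3) = -31 - 138*8 = -31 - 1104 = -1135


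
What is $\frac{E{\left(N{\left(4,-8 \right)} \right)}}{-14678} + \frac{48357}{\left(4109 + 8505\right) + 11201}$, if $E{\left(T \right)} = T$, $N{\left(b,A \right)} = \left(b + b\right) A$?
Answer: $\frac{355654103}{174778285} \approx 2.0349$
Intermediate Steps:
$N{\left(b,A \right)} = 2 A b$ ($N{\left(b,A \right)} = 2 b A = 2 A b$)
$\frac{E{\left(N{\left(4,-8 \right)} \right)}}{-14678} + \frac{48357}{\left(4109 + 8505\right) + 11201} = \frac{2 \left(-8\right) 4}{-14678} + \frac{48357}{\left(4109 + 8505\right) + 11201} = \left(-64\right) \left(- \frac{1}{14678}\right) + \frac{48357}{12614 + 11201} = \frac{32}{7339} + \frac{48357}{23815} = \frac{355654103}{174778285}$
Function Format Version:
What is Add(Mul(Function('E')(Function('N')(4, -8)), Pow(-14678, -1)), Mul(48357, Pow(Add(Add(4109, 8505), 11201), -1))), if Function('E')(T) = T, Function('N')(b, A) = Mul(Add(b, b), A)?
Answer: Rational(355654103, 174778285) ≈ 2.0349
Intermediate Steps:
Function('N')(b, A) = Mul(2, A, b) (Function('N')(b, A) = Mul(Mul(2, b), A) = Mul(2, A, b))
Add(Mul(Function('E')(Function('N')(4, -8)), Pow(-14678, -1)), Mul(48357, Pow(Add(Add(4109, 8505), 11201), -1))) = Add(Mul(Mul(2, -8, 4), Pow(-14678, -1)), Mul(48357, Pow(Add(Add(4109, 8505), 11201), -1))) = Add(Mul(-64, Rational(-1, 14678)), Mul(48357, Pow(Add(12614, 11201), -1))) = Add(Rational(32, 7339), Mul(48357, Pow(23815, -1))) = Add(Rational(32, 7339), Mul(48357, Rational(1, 23815))) = Add(Rational(32, 7339), Rational(48357, 23815)) = Rational(355654103, 174778285)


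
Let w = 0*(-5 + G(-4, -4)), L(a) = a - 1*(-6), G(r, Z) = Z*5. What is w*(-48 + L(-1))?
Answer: 0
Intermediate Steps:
G(r, Z) = 5*Z
L(a) = 6 + a (L(a) = a + 6 = 6 + a)
w = 0 (w = 0*(-5 + 5*(-4)) = 0*(-5 - 20) = 0*(-25) = 0)
w*(-48 + L(-1)) = 0*(-48 + (6 - 1)) = 0*(-48 + 5) = 0*(-43) = 0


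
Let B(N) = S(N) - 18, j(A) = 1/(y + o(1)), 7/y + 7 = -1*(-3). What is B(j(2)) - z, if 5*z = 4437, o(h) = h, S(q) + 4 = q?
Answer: -13661/15 ≈ -910.73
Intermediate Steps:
S(q) = -4 + q
y = -7/4 (y = 7/(-7 - 1*(-3)) = 7/(-7 + 3) = 7/(-4) = 7*(-1/4) = -7/4 ≈ -1.7500)
j(A) = -4/3 (j(A) = 1/(-7/4 + 1) = 1/(-3/4) = -4/3)
B(N) = -22 + N (B(N) = (-4 + N) - 18 = -22 + N)
z = 4437/5 (z = (1/5)*4437 = 4437/5 ≈ 887.40)
B(j(2)) - z = (-22 - 4/3) - 1*4437/5 = -70/3 - 4437/5 = -13661/15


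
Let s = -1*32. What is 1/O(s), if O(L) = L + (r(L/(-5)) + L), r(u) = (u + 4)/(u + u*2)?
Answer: -24/1523 ≈ -0.015758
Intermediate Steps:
r(u) = (4 + u)/(3*u) (r(u) = (4 + u)/(u + 2*u) = (4 + u)/((3*u)) = (4 + u)*(1/(3*u)) = (4 + u)/(3*u))
s = -32
O(L) = 2*L - 5*(4 - L/5)/(3*L) (O(L) = L + ((4 + L/(-5))/(3*((L/(-5)))) + L) = L + ((4 + L*(-⅕))/(3*((L*(-⅕)))) + L) = L + ((4 - L/5)/(3*((-L/5))) + L) = L + ((-5/L)*(4 - L/5)/3 + L) = L + (-5*(4 - L/5)/(3*L) + L) = L + (L - 5*(4 - L/5)/(3*L)) = 2*L - 5*(4 - L/5)/(3*L))
1/O(s) = 1/((⅓)*(-20 - 32 + 6*(-32)²)/(-32)) = 1/((⅓)*(-1/32)*(-20 - 32 + 6*1024)) = 1/((⅓)*(-1/32)*(-20 - 32 + 6144)) = 1/((⅓)*(-1/32)*6092) = 1/(-1523/24) = -24/1523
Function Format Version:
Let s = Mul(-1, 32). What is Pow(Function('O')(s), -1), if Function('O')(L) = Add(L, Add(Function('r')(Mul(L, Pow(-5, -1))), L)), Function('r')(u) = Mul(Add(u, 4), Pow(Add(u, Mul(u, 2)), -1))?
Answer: Rational(-24, 1523) ≈ -0.015758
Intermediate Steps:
Function('r')(u) = Mul(Rational(1, 3), Pow(u, -1), Add(4, u)) (Function('r')(u) = Mul(Add(4, u), Pow(Add(u, Mul(2, u)), -1)) = Mul(Add(4, u), Pow(Mul(3, u), -1)) = Mul(Add(4, u), Mul(Rational(1, 3), Pow(u, -1))) = Mul(Rational(1, 3), Pow(u, -1), Add(4, u)))
s = -32
Function('O')(L) = Add(Mul(2, L), Mul(Rational(-5, 3), Pow(L, -1), Add(4, Mul(Rational(-1, 5), L)))) (Function('O')(L) = Add(L, Add(Mul(Rational(1, 3), Pow(Mul(L, Pow(-5, -1)), -1), Add(4, Mul(L, Pow(-5, -1)))), L)) = Add(L, Add(Mul(Rational(1, 3), Pow(Mul(L, Rational(-1, 5)), -1), Add(4, Mul(L, Rational(-1, 5)))), L)) = Add(L, Add(Mul(Rational(1, 3), Pow(Mul(Rational(-1, 5), L), -1), Add(4, Mul(Rational(-1, 5), L))), L)) = Add(L, Add(Mul(Rational(1, 3), Mul(-5, Pow(L, -1)), Add(4, Mul(Rational(-1, 5), L))), L)) = Add(L, Add(Mul(Rational(-5, 3), Pow(L, -1), Add(4, Mul(Rational(-1, 5), L))), L)) = Add(L, Add(L, Mul(Rational(-5, 3), Pow(L, -1), Add(4, Mul(Rational(-1, 5), L))))) = Add(Mul(2, L), Mul(Rational(-5, 3), Pow(L, -1), Add(4, Mul(Rational(-1, 5), L)))))
Pow(Function('O')(s), -1) = Pow(Mul(Rational(1, 3), Pow(-32, -1), Add(-20, -32, Mul(6, Pow(-32, 2)))), -1) = Pow(Mul(Rational(1, 3), Rational(-1, 32), Add(-20, -32, Mul(6, 1024))), -1) = Pow(Mul(Rational(1, 3), Rational(-1, 32), Add(-20, -32, 6144)), -1) = Pow(Mul(Rational(1, 3), Rational(-1, 32), 6092), -1) = Pow(Rational(-1523, 24), -1) = Rational(-24, 1523)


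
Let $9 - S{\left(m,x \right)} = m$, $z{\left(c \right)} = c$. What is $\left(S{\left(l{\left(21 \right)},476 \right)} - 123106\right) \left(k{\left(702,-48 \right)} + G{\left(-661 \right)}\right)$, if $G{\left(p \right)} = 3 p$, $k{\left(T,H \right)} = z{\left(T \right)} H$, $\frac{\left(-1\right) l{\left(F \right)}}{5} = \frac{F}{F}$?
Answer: $4391799468$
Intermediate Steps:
$l{\left(F \right)} = -5$ ($l{\left(F \right)} = - 5 \frac{F}{F} = \left(-5\right) 1 = -5$)
$k{\left(T,H \right)} = H T$ ($k{\left(T,H \right)} = T H = H T$)
$S{\left(m,x \right)} = 9 - m$
$\left(S{\left(l{\left(21 \right)},476 \right)} - 123106\right) \left(k{\left(702,-48 \right)} + G{\left(-661 \right)}\right) = \left(\left(9 - -5\right) - 123106\right) \left(\left(-48\right) 702 + 3 \left(-661\right)\right) = \left(\left(9 + 5\right) - 123106\right) \left(-33696 - 1983\right) = \left(14 - 123106\right) \left(-35679\right) = \left(-123092\right) \left(-35679\right) = 4391799468$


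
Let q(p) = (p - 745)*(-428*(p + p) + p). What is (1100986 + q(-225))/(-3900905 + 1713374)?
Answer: 185502764/2187531 ≈ 84.800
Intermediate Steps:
q(p) = -855*p*(-745 + p) (q(p) = (-745 + p)*(-856*p + p) = (-745 + p)*(-855*p) = -855*p*(-745 + p))
(1100986 + q(-225))/(-3900905 + 1713374) = (1100986 + 855*(-225)*(745 - 1*(-225)))/(-3900905 + 1713374) = (1100986 + 855*(-225)*(745 + 225))/(-2187531) = (1100986 + 855*(-225)*970)*(-1/2187531) = (1100986 - 186603750)*(-1/2187531) = -185502764*(-1/2187531) = 185502764/2187531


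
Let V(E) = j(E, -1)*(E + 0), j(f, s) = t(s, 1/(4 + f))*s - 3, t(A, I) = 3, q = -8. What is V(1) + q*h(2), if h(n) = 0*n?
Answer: -6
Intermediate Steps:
h(n) = 0
j(f, s) = -3 + 3*s (j(f, s) = 3*s - 3 = -3 + 3*s)
V(E) = -6*E (V(E) = (-3 + 3*(-1))*(E + 0) = (-3 - 3)*E = -6*E)
V(1) + q*h(2) = -6*1 - 8*0 = -6 + 0 = -6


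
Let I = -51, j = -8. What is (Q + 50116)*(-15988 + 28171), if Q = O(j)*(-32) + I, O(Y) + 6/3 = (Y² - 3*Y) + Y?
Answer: 579533127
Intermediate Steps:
O(Y) = -2 + Y² - 2*Y (O(Y) = -2 + ((Y² - 3*Y) + Y) = -2 + (Y² - 2*Y) = -2 + Y² - 2*Y)
Q = -2547 (Q = (-2 + (-8)² - 2*(-8))*(-32) - 51 = (-2 + 64 + 16)*(-32) - 51 = 78*(-32) - 51 = -2496 - 51 = -2547)
(Q + 50116)*(-15988 + 28171) = (-2547 + 50116)*(-15988 + 28171) = 47569*12183 = 579533127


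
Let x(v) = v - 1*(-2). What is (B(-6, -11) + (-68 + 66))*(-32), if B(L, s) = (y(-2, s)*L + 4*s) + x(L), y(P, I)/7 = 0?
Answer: 1600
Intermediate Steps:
y(P, I) = 0 (y(P, I) = 7*0 = 0)
x(v) = 2 + v (x(v) = v + 2 = 2 + v)
B(L, s) = 2 + L + 4*s (B(L, s) = (0*L + 4*s) + (2 + L) = (0 + 4*s) + (2 + L) = 4*s + (2 + L) = 2 + L + 4*s)
(B(-6, -11) + (-68 + 66))*(-32) = ((2 - 6 + 4*(-11)) + (-68 + 66))*(-32) = ((2 - 6 - 44) - 2)*(-32) = (-48 - 2)*(-32) = -50*(-32) = 1600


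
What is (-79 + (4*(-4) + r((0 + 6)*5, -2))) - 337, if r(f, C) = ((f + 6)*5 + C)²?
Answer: 31252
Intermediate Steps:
r(f, C) = (30 + C + 5*f)² (r(f, C) = ((6 + f)*5 + C)² = ((30 + 5*f) + C)² = (30 + C + 5*f)²)
(-79 + (4*(-4) + r((0 + 6)*5, -2))) - 337 = (-79 + (4*(-4) + (30 - 2 + 5*((0 + 6)*5))²)) - 337 = (-79 + (-16 + (30 - 2 + 5*(6*5))²)) - 337 = (-79 + (-16 + (30 - 2 + 5*30)²)) - 337 = (-79 + (-16 + (30 - 2 + 150)²)) - 337 = (-79 + (-16 + 178²)) - 337 = (-79 + (-16 + 31684)) - 337 = (-79 + 31668) - 337 = 31589 - 337 = 31252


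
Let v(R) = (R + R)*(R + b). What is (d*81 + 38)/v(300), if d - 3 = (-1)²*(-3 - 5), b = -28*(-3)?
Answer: -367/230400 ≈ -0.0015929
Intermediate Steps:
b = 84
v(R) = 2*R*(84 + R) (v(R) = (R + R)*(R + 84) = (2*R)*(84 + R) = 2*R*(84 + R))
d = -5 (d = 3 + (-1)²*(-3 - 5) = 3 + 1*(-8) = 3 - 8 = -5)
(d*81 + 38)/v(300) = (-5*81 + 38)/((2*300*(84 + 300))) = (-405 + 38)/((2*300*384)) = -367/230400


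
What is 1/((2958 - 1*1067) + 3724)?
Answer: 1/5615 ≈ 0.00017809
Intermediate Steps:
1/((2958 - 1*1067) + 3724) = 1/((2958 - 1067) + 3724) = 1/(1891 + 3724) = 1/5615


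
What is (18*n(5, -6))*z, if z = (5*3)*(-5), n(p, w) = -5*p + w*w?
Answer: -14850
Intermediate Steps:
n(p, w) = w² - 5*p (n(p, w) = -5*p + w² = w² - 5*p)
z = -75 (z = 15*(-5) = -75)
(18*n(5, -6))*z = (18*((-6)² - 5*5))*(-75) = (18*(36 - 25))*(-75) = (18*11)*(-75) = 198*(-75) = -14850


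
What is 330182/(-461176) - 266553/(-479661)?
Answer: -843990047/5266860508 ≈ -0.16025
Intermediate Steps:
330182/(-461176) - 266553/(-479661) = 330182*(-1/461176) - 266553*(-1/479661) = -165091/230588 + 12693/22841 = -843990047/5266860508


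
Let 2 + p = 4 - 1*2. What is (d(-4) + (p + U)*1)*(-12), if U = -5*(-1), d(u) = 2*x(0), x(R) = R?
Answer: -60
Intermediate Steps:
p = 0 (p = -2 + (4 - 1*2) = -2 + (4 - 2) = -2 + 2 = 0)
d(u) = 0 (d(u) = 2*0 = 0)
U = 5
(d(-4) + (p + U)*1)*(-12) = (0 + (0 + 5)*1)*(-12) = (0 + 5*1)*(-12) = (0 + 5)*(-12) = 5*(-12) = -60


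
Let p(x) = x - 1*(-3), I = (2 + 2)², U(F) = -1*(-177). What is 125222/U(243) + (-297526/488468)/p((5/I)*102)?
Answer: 1422096244514/2010167937 ≈ 707.45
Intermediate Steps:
U(F) = 177
I = 16 (I = 4² = 16)
p(x) = 3 + x (p(x) = x + 3 = 3 + x)
125222/U(243) + (-297526/488468)/p((5/I)*102) = 125222/177 + (-297526/488468)/(3 + (5/16)*102) = 125222*(1/177) + (-297526*1/488468)/(3 + (5*(1/16))*102) = 125222/177 - 148763/(244234*(3 + (5/16)*102)) = 125222/177 - 148763/(244234*(3 + 255/8)) = 125222/177 - 148763/(244234*279/8) = 125222/177 - 148763/244234*8/279 = 125222/177 - 595052/34070643 = 1422096244514/2010167937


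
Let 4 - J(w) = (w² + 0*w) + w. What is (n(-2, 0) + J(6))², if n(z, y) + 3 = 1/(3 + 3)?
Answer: 60025/36 ≈ 1667.4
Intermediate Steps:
n(z, y) = -17/6 (n(z, y) = -3 + 1/(3 + 3) = -3 + 1/6 = -3 + ⅙ = -17/6)
J(w) = 4 - w - w² (J(w) = 4 - ((w² + 0*w) + w) = 4 - ((w² + 0) + w) = 4 - (w² + w) = 4 - (w + w²) = 4 + (-w - w²) = 4 - w - w²)
(n(-2, 0) + J(6))² = (-17/6 + (4 - 1*6 - 1*6²))² = (-17/6 + (4 - 6 - 1*36))² = (-17/6 + (4 - 6 - 36))² = (-17/6 - 38)² = (-245/6)² = 60025/36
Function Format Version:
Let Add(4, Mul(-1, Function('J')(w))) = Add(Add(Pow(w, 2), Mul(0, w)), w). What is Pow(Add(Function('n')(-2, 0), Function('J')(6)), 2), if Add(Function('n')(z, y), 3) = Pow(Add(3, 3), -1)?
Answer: Rational(60025, 36) ≈ 1667.4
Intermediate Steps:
Function('n')(z, y) = Rational(-17, 6) (Function('n')(z, y) = Add(-3, Pow(Add(3, 3), -1)) = Add(-3, Pow(6, -1)) = Add(-3, Rational(1, 6)) = Rational(-17, 6))
Function('J')(w) = Add(4, Mul(-1, w), Mul(-1, Pow(w, 2))) (Function('J')(w) = Add(4, Mul(-1, Add(Add(Pow(w, 2), Mul(0, w)), w))) = Add(4, Mul(-1, Add(Add(Pow(w, 2), 0), w))) = Add(4, Mul(-1, Add(Pow(w, 2), w))) = Add(4, Mul(-1, Add(w, Pow(w, 2)))) = Add(4, Add(Mul(-1, w), Mul(-1, Pow(w, 2)))) = Add(4, Mul(-1, w), Mul(-1, Pow(w, 2))))
Pow(Add(Function('n')(-2, 0), Function('J')(6)), 2) = Pow(Add(Rational(-17, 6), Add(4, Mul(-1, 6), Mul(-1, Pow(6, 2)))), 2) = Pow(Add(Rational(-17, 6), Add(4, -6, Mul(-1, 36))), 2) = Pow(Add(Rational(-17, 6), Add(4, -6, -36)), 2) = Pow(Add(Rational(-17, 6), -38), 2) = Pow(Rational(-245, 6), 2) = Rational(60025, 36)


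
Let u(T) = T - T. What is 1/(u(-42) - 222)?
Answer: -1/222 ≈ -0.0045045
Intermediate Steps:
u(T) = 0
1/(u(-42) - 222) = 1/(0 - 222) = 1/(-222) = -1/222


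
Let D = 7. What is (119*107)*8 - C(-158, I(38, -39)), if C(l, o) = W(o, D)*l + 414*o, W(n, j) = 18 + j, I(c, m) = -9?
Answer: 109540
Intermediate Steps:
C(l, o) = 25*l + 414*o (C(l, o) = (18 + 7)*l + 414*o = 25*l + 414*o)
(119*107)*8 - C(-158, I(38, -39)) = (119*107)*8 - (25*(-158) + 414*(-9)) = 12733*8 - (-3950 - 3726) = 101864 - 1*(-7676) = 101864 + 7676 = 109540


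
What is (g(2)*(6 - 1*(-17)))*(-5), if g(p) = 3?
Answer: -345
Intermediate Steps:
(g(2)*(6 - 1*(-17)))*(-5) = (3*(6 - 1*(-17)))*(-5) = (3*(6 + 17))*(-5) = (3*23)*(-5) = 69*(-5) = -345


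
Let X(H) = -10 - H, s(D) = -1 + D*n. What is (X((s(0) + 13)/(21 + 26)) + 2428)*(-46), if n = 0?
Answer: -5227164/47 ≈ -1.1122e+5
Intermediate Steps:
s(D) = -1 (s(D) = -1 + D*0 = -1 + 0 = -1)
(X((s(0) + 13)/(21 + 26)) + 2428)*(-46) = ((-10 - (-1 + 13)/(21 + 26)) + 2428)*(-46) = ((-10 - 12/47) + 2428)*(-46) = (-482/47 + 2428)*(-46) = (113634/47)*(-46) = -5227164/47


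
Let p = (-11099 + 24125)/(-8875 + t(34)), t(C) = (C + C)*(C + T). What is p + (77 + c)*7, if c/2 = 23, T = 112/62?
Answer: 171490539/199645 ≈ 858.98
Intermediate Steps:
T = 56/31 (T = 112*(1/62) = 56/31 ≈ 1.8065)
t(C) = 2*C*(56/31 + C) (t(C) = (C + C)*(C + 56/31) = (2*C)*(56/31 + C) = 2*C*(56/31 + C))
c = 46 (c = 2*23 = 46)
p = -403806/199645 (p = (-11099 + 24125)/(-8875 + (2/31)*34*(56 + 31*34)) = 13026/(-8875 + (2/31)*34*(56 + 1054)) = 13026/(-8875 + (2/31)*34*1110) = 13026/(-8875 + 75480/31) = 13026/(-199645/31) = 13026*(-31/199645) = -403806/199645 ≈ -2.0226)
p + (77 + c)*7 = -403806/199645 + (77 + 46)*7 = -403806/199645 + 123*7 = -403806/199645 + 861 = 171490539/199645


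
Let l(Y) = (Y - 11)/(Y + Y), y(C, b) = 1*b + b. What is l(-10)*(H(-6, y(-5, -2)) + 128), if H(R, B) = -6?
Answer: 1281/10 ≈ 128.10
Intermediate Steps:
y(C, b) = 2*b (y(C, b) = b + b = 2*b)
l(Y) = (-11 + Y)/(2*Y) (l(Y) = (-11 + Y)/((2*Y)) = (-11 + Y)*(1/(2*Y)) = (-11 + Y)/(2*Y))
l(-10)*(H(-6, y(-5, -2)) + 128) = ((1/2)*(-11 - 10)/(-10))*(-6 + 128) = ((1/2)*(-1/10)*(-21))*122 = (21/20)*122 = 1281/10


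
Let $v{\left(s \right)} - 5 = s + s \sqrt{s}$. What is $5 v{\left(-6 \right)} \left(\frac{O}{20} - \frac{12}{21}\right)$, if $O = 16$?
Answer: $- \frac{8}{7} - \frac{48 i \sqrt{6}}{7} \approx -1.1429 - 16.797 i$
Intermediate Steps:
$v{\left(s \right)} = 5 + s + s^{\frac{3}{2}}$ ($v{\left(s \right)} = 5 + \left(s + s \sqrt{s}\right) = 5 + \left(s + s^{\frac{3}{2}}\right) = 5 + s + s^{\frac{3}{2}}$)
$5 v{\left(-6 \right)} \left(\frac{O}{20} - \frac{12}{21}\right) = 5 \left(5 - 6 + \left(-6\right)^{\frac{3}{2}}\right) \left(\frac{16}{20} - \frac{12}{21}\right) = 5 \left(5 - 6 - 6 i \sqrt{6}\right) \left(16 \cdot \frac{1}{20} - \frac{4}{7}\right) = 5 \left(-1 - 6 i \sqrt{6}\right) \left(\frac{4}{5} - \frac{4}{7}\right) = \left(-5 - 30 i \sqrt{6}\right) \frac{8}{35} = - \frac{8}{7} - \frac{48 i \sqrt{6}}{7}$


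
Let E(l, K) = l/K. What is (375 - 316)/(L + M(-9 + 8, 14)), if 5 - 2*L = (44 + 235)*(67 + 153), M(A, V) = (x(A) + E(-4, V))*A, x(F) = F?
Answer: -826/429607 ≈ -0.0019227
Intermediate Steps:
M(A, V) = A*(A - 4/V) (M(A, V) = (A - 4/V)*A = A*(A - 4/V))
L = -61375/2 (L = 5/2 - (44 + 235)*(67 + 153)/2 = 5/2 - 279*220/2 = 5/2 - 1/2*61380 = 5/2 - 30690 = -61375/2 ≈ -30688.)
(375 - 316)/(L + M(-9 + 8, 14)) = (375 - 316)/(-61375/2 + (-9 + 8)*(-4 + (-9 + 8)*14)/14) = 59/(-61375/2 - 1*1/14*(-4 - 1*14)) = 59/(-61375/2 - 1*1/14*(-4 - 14)) = 59/(-61375/2 - 1*1/14*(-18)) = 59/(-61375/2 + 9/7) = 59/(-429607/14) = 59*(-14/429607) = -826/429607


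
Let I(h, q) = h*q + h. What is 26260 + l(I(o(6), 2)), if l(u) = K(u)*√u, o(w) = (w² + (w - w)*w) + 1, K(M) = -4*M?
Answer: 26260 - 444*√111 ≈ 21582.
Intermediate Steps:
o(w) = 1 + w² (o(w) = (w² + 0*w) + 1 = (w² + 0) + 1 = w² + 1 = 1 + w²)
I(h, q) = h + h*q
l(u) = -4*u^(3/2) (l(u) = (-4*u)*√u = -4*u^(3/2))
26260 + l(I(o(6), 2)) = 26260 - 4*(1 + 2)^(3/2)*(1 + 6²)^(3/2) = 26260 - 4*3*√3*(1 + 36)^(3/2) = 26260 - 4*111*√111 = 26260 - 444*√111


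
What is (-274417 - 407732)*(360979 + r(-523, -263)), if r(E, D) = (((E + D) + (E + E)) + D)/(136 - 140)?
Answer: -986394957639/4 ≈ -2.4660e+11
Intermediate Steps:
r(E, D) = -3*E/4 - D/2 (r(E, D) = (((D + E) + 2*E) + D)/(-4) = ((D + 3*E) + D)*(-1/4) = (2*D + 3*E)*(-1/4) = -3*E/4 - D/2)
(-274417 - 407732)*(360979 + r(-523, -263)) = (-274417 - 407732)*(360979 + (-3/4*(-523) - 1/2*(-263))) = -682149*(360979 + (1569/4 + 263/2)) = -682149*(360979 + 2095/4) = -682149*1446011/4 = -986394957639/4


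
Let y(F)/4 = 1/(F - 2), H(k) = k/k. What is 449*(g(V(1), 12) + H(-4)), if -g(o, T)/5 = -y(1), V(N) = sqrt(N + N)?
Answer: -8531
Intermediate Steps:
H(k) = 1
y(F) = 4/(-2 + F) (y(F) = 4/(F - 2) = 4/(-2 + F))
V(N) = sqrt(2)*sqrt(N) (V(N) = sqrt(2*N) = sqrt(2)*sqrt(N))
g(o, T) = -20 (g(o, T) = -(-5)*4/(-2 + 1) = -(-5)*4/(-1) = -(-5)*4*(-1) = -(-5)*(-4) = -5*4 = -20)
449*(g(V(1), 12) + H(-4)) = 449*(-20 + 1) = 449*(-19) = -8531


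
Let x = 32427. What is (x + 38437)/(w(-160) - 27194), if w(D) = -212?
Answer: -35432/13703 ≈ -2.5857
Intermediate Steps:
(x + 38437)/(w(-160) - 27194) = (32427 + 38437)/(-212 - 27194) = 70864/(-27406) = 70864*(-1/27406) = -35432/13703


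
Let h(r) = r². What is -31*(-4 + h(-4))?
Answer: -372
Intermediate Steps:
-31*(-4 + h(-4)) = -31*(-4 + (-4)²) = -31*(-4 + 16) = -31*12 = -372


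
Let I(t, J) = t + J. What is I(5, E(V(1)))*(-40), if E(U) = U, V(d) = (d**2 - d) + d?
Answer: -240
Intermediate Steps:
V(d) = d**2
I(t, J) = J + t
I(5, E(V(1)))*(-40) = (1**2 + 5)*(-40) = (1 + 5)*(-40) = 6*(-40) = -240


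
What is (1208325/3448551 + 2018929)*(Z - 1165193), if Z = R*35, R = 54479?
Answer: 1721035559005346896/1149517 ≈ 1.4972e+12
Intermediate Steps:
Z = 1906765 (Z = 54479*35 = 1906765)
(1208325/3448551 + 2018929)*(Z - 1165193) = (1208325/3448551 + 2018929)*(1906765 - 1165193) = (1208325*(1/3448551) + 2018929)*741572 = (402775/1149517 + 2018929)*741572 = (2320793610068/1149517)*741572 = 1721035559005346896/1149517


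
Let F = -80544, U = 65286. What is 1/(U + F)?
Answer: -1/15258 ≈ -6.5539e-5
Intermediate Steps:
1/(U + F) = 1/(65286 - 80544) = 1/(-15258) = -1/15258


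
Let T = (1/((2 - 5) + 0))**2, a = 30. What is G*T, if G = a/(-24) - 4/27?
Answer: -151/972 ≈ -0.15535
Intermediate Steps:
G = -151/108 (G = 30/(-24) - 4/27 = 30*(-1/24) - 4*1/27 = -5/4 - 4/27 = -151/108 ≈ -1.3981)
T = 1/9 (T = (1/(-3 + 0))**2 = (1/(-3))**2 = (-1/3)**2 = 1/9 ≈ 0.11111)
G*T = -151/108*1/9 = -151/972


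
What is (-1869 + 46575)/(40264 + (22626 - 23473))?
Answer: 14902/13139 ≈ 1.1342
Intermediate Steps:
(-1869 + 46575)/(40264 + (22626 - 23473)) = 44706/(40264 - 847) = 44706/39417 = 44706*(1/39417) = 14902/13139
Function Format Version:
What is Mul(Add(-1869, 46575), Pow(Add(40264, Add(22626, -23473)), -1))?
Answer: Rational(14902, 13139) ≈ 1.1342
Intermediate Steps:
Mul(Add(-1869, 46575), Pow(Add(40264, Add(22626, -23473)), -1)) = Mul(44706, Pow(Add(40264, -847), -1)) = Mul(44706, Pow(39417, -1)) = Mul(44706, Rational(1, 39417)) = Rational(14902, 13139)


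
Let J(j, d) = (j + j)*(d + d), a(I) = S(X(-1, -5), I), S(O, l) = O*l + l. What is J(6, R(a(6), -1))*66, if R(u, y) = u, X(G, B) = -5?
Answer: -38016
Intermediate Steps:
S(O, l) = l + O*l
a(I) = -4*I (a(I) = I*(1 - 5) = I*(-4) = -4*I)
J(j, d) = 4*d*j (J(j, d) = (2*j)*(2*d) = 4*d*j)
J(6, R(a(6), -1))*66 = (4*(-4*6)*6)*66 = (4*(-24)*6)*66 = -576*66 = -38016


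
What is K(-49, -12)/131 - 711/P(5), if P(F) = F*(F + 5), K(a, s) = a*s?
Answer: -63741/6550 ≈ -9.7314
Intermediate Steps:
P(F) = F*(5 + F)
K(-49, -12)/131 - 711/P(5) = -49*(-12)/131 - 711*1/(5*(5 + 5)) = 588*(1/131) - 711/(5*10) = 588/131 - 711/50 = -63741/6550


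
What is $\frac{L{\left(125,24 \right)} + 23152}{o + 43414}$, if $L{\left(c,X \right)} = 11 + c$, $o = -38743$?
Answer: $\frac{23288}{4671} \approx 4.9857$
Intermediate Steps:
$\frac{L{\left(125,24 \right)} + 23152}{o + 43414} = \frac{\left(11 + 125\right) + 23152}{-38743 + 43414} = \frac{136 + 23152}{4671} = 23288 \cdot \frac{1}{4671} = \frac{23288}{4671}$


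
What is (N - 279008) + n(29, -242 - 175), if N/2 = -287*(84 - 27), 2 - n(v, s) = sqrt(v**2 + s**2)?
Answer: -311724 - sqrt(174730) ≈ -3.1214e+5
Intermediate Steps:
n(v, s) = 2 - sqrt(s**2 + v**2) (n(v, s) = 2 - sqrt(v**2 + s**2) = 2 - sqrt(s**2 + v**2))
N = -32718 (N = 2*(-287*(84 - 27)) = 2*(-287*57) = 2*(-16359) = -32718)
(N - 279008) + n(29, -242 - 175) = (-32718 - 279008) + (2 - sqrt((-242 - 175)**2 + 29**2)) = -311726 + (2 - sqrt((-417)**2 + 841)) = -311726 + (2 - sqrt(173889 + 841)) = -311726 + (2 - sqrt(174730)) = -311724 - sqrt(174730)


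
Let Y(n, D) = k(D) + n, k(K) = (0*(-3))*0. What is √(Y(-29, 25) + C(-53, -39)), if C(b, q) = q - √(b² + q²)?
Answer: √(-68 - √4330) ≈ 11.567*I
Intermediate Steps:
k(K) = 0 (k(K) = 0*0 = 0)
Y(n, D) = n (Y(n, D) = 0 + n = n)
√(Y(-29, 25) + C(-53, -39)) = √(-29 + (-39 - √((-53)² + (-39)²))) = √(-29 + (-39 - √(2809 + 1521))) = √(-29 + (-39 - √4330)) = √(-68 - √4330)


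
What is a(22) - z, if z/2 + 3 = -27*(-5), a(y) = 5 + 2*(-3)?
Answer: -265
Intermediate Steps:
a(y) = -1 (a(y) = 5 - 6 = -1)
z = 264 (z = -6 + 2*(-27*(-5)) = -6 + 2*135 = -6 + 270 = 264)
a(22) - z = -1 - 1*264 = -1 - 264 = -265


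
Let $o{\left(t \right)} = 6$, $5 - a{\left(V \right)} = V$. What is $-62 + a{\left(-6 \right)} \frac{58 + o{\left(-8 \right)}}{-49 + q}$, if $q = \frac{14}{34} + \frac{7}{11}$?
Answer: $- \frac{687602}{8967} \approx -76.681$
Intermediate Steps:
$a{\left(V \right)} = 5 - V$
$q = \frac{196}{187}$ ($q = 14 \cdot \frac{1}{34} + 7 \cdot \frac{1}{11} = \frac{7}{17} + \frac{7}{11} = \frac{196}{187} \approx 1.0481$)
$-62 + a{\left(-6 \right)} \frac{58 + o{\left(-8 \right)}}{-49 + q} = -62 + \left(5 - -6\right) \frac{58 + 6}{-49 + \frac{196}{187}} = -62 + \left(5 + 6\right) \frac{64}{- \frac{8967}{187}} = -62 + 11 \cdot 64 \left(- \frac{187}{8967}\right) = -62 + 11 \left(- \frac{11968}{8967}\right) = -62 - \frac{131648}{8967} = - \frac{687602}{8967}$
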